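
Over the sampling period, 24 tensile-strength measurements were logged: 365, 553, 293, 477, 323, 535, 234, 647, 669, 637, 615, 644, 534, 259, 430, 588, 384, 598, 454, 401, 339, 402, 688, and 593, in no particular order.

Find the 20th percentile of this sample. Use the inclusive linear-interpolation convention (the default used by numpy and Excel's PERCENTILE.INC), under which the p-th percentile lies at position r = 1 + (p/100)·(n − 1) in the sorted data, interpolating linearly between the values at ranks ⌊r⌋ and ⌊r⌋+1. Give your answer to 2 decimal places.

354.60

Sorted: 234, 259, 293, 323, 339, 365, 384, 401, 402, 430, 454, 477, 534, 535, 553, 588, 593, 598, 615, 637, 644, 647, 669, 688.
n = 24.
r = 1 + (20/100)·(24 − 1) = 1 + 4.6 = 5.6.
Rank 5 is 339 and rank 6 is 365.
Interpolate: 339 + 0.6·(365 − 339) = 339 + 0.6·26 = 354.6.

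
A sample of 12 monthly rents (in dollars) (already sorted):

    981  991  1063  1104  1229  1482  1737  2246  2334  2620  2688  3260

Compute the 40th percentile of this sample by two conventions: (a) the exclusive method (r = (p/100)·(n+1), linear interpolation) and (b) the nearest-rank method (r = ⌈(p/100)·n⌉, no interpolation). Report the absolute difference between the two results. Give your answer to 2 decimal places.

50.60

n = 12.
(a) r = 5.2; between ranks 5 (1229) and 6 (1482): 1279.6.
(b) the nearest-rank method: rank 5 → 1229.
|1279.6 − 1229| = 50.6.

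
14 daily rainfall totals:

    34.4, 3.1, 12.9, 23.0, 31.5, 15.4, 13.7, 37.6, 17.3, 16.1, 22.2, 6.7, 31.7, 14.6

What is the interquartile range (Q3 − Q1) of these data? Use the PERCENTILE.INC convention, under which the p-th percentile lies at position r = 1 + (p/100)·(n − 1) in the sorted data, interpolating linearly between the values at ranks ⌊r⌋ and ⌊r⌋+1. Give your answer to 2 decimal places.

Sorted: 3.1, 6.7, 12.9, 13.7, 14.6, 15.4, 16.1, 17.3, 22.2, 23.0, 31.5, 31.7, 34.4, 37.6.
n = 14.
P25: r = 4.25; ranks 4–5 are 13.7, 14.6; interpolating gives 13.925.
P75: r = 10.75; ranks 10–11 are 23.0, 31.5; interpolating gives 29.375.
Difference: 29.375 − 13.925 = 15.45.

15.45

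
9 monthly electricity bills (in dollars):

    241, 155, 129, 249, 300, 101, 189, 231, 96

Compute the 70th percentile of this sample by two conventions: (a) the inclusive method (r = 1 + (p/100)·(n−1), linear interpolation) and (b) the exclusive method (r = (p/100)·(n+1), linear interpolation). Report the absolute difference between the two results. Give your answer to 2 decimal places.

4.00

Sorted: 96, 101, 129, 155, 189, 231, 241, 249, 300.
n = 9.
(a) r = 6.6; between ranks 6 (231) and 7 (241): 237.
(b) r = 7 → value at rank 7 = 241.
|237 − 241| = 4.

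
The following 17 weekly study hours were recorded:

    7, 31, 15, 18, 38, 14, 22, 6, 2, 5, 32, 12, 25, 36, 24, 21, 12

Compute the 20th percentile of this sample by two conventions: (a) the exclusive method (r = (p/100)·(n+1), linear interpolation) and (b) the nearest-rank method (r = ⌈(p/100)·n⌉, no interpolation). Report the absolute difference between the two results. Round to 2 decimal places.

0.40

Sorted: 2, 5, 6, 7, 12, 12, 14, 15, 18, 21, 22, 24, 25, 31, 32, 36, 38.
n = 17.
(a) r = 3.6; between ranks 3 (6) and 4 (7): 6.6.
(b) the nearest-rank method: rank 4 → 7.
|6.6 − 7| = 0.4.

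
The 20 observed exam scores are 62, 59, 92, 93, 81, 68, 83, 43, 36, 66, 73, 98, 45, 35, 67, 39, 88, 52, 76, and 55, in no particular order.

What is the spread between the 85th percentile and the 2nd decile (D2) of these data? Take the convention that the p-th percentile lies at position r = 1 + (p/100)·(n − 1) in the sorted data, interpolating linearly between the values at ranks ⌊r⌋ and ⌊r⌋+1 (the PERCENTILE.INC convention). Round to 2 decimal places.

Sorted: 35, 36, 39, 43, 45, 52, 55, 59, 62, 66, 67, 68, 73, 76, 81, 83, 88, 92, 93, 98.
n = 20.
P20: r = 4.8; ranks 4–5 are 43, 45; interpolating gives 44.6.
P85: r = 17.15; ranks 17–18 are 88, 92; interpolating gives 88.6.
Difference: 88.6 − 44.6 = 44.

44.00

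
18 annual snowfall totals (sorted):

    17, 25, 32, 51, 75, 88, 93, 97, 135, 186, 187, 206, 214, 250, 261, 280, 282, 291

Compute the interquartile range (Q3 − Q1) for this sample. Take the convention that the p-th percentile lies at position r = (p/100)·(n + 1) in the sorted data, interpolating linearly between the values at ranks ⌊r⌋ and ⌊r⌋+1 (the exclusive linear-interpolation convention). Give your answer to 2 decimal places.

183.75

n = 18.
P25: r = 4.75; ranks 4–5 are 51, 75; interpolating gives 69.
P75: r = 14.25; ranks 14–15 are 250, 261; interpolating gives 252.75.
Difference: 252.75 − 69 = 183.75.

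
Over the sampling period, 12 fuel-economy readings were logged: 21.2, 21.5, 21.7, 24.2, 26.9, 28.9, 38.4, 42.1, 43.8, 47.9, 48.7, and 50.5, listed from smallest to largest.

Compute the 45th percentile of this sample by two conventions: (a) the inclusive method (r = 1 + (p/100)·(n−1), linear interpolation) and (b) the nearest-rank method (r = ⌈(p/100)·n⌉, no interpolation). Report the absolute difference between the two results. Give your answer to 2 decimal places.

n = 12.
(a) r = 5.95; between ranks 5 (26.9) and 6 (28.9): 28.8.
(b) the nearest-rank method: rank 6 → 28.9.
|28.8 − 28.9| = 0.1.

0.10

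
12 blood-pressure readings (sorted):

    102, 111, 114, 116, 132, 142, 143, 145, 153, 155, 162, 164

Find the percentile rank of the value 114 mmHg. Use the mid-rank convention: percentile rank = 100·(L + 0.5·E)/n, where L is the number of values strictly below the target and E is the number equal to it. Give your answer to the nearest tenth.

20.8

Count below 114: L = 2; count equal: E = 1; n = 12.
Percentile rank = 100·(2 + 0.5·1)/12 = 100·2.5/12 = 20.83.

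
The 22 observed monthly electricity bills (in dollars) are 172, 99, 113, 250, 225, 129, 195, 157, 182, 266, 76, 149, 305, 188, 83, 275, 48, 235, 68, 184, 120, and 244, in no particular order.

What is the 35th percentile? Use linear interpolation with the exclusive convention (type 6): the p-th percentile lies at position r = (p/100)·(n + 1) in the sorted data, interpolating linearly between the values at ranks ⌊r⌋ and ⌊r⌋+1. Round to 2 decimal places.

Sorted: 48, 68, 76, 83, 99, 113, 120, 129, 149, 157, 172, 182, 184, 188, 195, 225, 235, 244, 250, 266, 275, 305.
n = 22.
r = (35/100)·(22 + 1) = 8.05.
Rank 8 is 129 and rank 9 is 149.
Interpolate: 129 + 0.05·(149 − 129) = 129 + 0.05·20 = 130.

130.00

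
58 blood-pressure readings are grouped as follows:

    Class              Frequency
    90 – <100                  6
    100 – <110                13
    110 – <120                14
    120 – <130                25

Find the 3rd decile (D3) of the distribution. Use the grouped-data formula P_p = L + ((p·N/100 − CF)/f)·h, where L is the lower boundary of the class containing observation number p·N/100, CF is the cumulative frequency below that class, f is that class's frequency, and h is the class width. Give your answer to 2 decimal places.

108.77

N = 58; target position k = 30/100 · 58 = 17.4.
Cumulative frequencies: 6, 19, 33, 58.
Observation 17.4 falls in the class 100 – <110.
L = 100, CF = 6, f = 13, h = 10.
P30 = 100 + ((17.4 − 6)/13)·10 = 100 + 8.76923 = 108.769.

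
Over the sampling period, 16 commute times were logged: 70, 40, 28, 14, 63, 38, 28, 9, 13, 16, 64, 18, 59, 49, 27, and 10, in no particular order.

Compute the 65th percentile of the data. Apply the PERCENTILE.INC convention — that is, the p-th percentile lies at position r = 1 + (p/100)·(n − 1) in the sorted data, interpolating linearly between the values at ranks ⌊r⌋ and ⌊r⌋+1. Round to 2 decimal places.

39.50

Sorted: 9, 10, 13, 14, 16, 18, 27, 28, 28, 38, 40, 49, 59, 63, 64, 70.
n = 16.
r = 1 + (65/100)·(16 − 1) = 1 + 9.75 = 10.75.
Rank 10 is 38 and rank 11 is 40.
Interpolate: 38 + 0.75·(40 − 38) = 38 + 0.75·2 = 39.5.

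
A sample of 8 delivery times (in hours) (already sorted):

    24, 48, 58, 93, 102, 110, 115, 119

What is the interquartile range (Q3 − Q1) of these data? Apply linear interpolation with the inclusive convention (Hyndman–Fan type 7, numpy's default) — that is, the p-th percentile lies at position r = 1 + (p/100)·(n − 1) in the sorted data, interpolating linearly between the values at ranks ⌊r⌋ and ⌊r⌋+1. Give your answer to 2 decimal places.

n = 8.
P25: r = 2.75; ranks 2–3 are 48, 58; interpolating gives 55.5.
P75: r = 6.25; ranks 6–7 are 110, 115; interpolating gives 111.25.
Difference: 111.25 − 55.5 = 55.75.

55.75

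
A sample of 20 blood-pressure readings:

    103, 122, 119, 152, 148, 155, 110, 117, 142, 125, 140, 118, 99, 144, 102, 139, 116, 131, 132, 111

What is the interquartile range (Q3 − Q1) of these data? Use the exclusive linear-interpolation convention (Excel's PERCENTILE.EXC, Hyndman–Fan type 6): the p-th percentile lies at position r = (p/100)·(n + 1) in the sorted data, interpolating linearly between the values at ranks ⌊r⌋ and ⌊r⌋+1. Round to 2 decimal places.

29.25

Sorted: 99, 102, 103, 110, 111, 116, 117, 118, 119, 122, 125, 131, 132, 139, 140, 142, 144, 148, 152, 155.
n = 20.
P25: r = 5.25; ranks 5–6 are 111, 116; interpolating gives 112.25.
P75: r = 15.75; ranks 15–16 are 140, 142; interpolating gives 141.5.
Difference: 141.5 − 112.25 = 29.25.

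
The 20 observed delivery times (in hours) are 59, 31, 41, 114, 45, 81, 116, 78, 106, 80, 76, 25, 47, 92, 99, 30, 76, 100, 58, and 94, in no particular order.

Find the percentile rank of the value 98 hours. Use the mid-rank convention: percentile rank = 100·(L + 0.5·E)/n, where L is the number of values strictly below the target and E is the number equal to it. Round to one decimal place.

Sorted: 25, 30, 31, 41, 45, 47, 58, 59, 76, 76, 78, 80, 81, 92, 94, 99, 100, 106, 114, 116.
Count below 98: L = 15; count equal: E = 0; n = 20.
Percentile rank = 100·(15 + 0.5·0)/20 = 100·15/20 = 75.

75.0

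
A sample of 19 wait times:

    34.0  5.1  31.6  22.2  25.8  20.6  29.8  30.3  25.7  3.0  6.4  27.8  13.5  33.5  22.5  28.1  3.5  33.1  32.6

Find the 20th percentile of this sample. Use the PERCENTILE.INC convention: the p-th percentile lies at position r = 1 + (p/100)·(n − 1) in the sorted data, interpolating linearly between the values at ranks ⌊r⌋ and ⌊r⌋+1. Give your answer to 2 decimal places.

Sorted: 3.0, 3.5, 5.1, 6.4, 13.5, 20.6, 22.2, 22.5, 25.7, 25.8, 27.8, 28.1, 29.8, 30.3, 31.6, 32.6, 33.1, 33.5, 34.0.
n = 19.
r = 1 + (20/100)·(19 − 1) = 1 + 3.6 = 4.6.
Rank 4 is 6.4 and rank 5 is 13.5.
Interpolate: 6.4 + 0.6·(13.5 − 6.4) = 6.4 + 0.6·7.1 = 10.66.

10.66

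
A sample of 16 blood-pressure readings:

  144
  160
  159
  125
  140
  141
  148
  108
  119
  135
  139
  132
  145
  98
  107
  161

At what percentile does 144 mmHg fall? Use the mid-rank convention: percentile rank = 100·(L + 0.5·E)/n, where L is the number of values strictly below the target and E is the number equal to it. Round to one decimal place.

Sorted: 98, 107, 108, 119, 125, 132, 135, 139, 140, 141, 144, 145, 148, 159, 160, 161.
Count below 144: L = 10; count equal: E = 1; n = 16.
Percentile rank = 100·(10 + 0.5·1)/16 = 100·10.5/16 = 65.62.

65.6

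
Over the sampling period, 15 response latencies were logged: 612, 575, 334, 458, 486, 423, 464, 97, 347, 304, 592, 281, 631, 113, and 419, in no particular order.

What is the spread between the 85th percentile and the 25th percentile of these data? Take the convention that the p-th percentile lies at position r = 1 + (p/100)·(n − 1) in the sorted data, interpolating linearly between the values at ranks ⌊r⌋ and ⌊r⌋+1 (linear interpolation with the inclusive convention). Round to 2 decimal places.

Sorted: 97, 113, 281, 304, 334, 347, 419, 423, 458, 464, 486, 575, 592, 612, 631.
n = 15.
P25: r = 4.5; ranks 4–5 are 304, 334; interpolating gives 319.
P85: r = 12.9; ranks 12–13 are 575, 592; interpolating gives 590.3.
Difference: 590.3 − 319 = 271.3.

271.30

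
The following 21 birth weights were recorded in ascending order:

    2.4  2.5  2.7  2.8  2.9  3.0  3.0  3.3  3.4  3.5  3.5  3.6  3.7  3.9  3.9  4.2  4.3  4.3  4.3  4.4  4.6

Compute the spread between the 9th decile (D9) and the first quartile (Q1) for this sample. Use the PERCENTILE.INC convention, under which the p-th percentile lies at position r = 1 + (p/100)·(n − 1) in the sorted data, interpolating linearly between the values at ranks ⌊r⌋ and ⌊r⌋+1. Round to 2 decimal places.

n = 21.
P25: r = 6 (integer) → 3.
P90: r = 19 (integer) → 4.3.
Difference: 4.3 − 3 = 1.3.

1.30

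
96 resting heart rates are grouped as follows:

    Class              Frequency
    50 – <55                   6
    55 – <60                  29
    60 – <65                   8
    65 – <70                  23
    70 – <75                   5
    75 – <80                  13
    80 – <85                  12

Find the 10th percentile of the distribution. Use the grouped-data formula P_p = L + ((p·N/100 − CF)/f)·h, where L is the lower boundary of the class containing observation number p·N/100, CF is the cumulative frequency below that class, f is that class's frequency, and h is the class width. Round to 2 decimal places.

55.62

N = 96; target position k = 10/100 · 96 = 9.6.
Cumulative frequencies: 6, 35, 43, 66, 71, 84, 96.
Observation 9.6 falls in the class 55 – <60.
L = 55, CF = 6, f = 29, h = 5.
P10 = 55 + ((9.6 − 6)/29)·5 = 55 + 0.62069 = 55.6207.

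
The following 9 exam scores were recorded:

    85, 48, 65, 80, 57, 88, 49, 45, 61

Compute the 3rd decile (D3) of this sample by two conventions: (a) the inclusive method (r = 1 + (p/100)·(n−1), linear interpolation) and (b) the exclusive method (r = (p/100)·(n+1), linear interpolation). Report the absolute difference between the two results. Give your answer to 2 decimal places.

3.20

Sorted: 45, 48, 49, 57, 61, 65, 80, 85, 88.
n = 9.
(a) r = 3.4; between ranks 3 (49) and 4 (57): 52.2.
(b) r = 3 → value at rank 3 = 49.
|52.2 − 49| = 3.2.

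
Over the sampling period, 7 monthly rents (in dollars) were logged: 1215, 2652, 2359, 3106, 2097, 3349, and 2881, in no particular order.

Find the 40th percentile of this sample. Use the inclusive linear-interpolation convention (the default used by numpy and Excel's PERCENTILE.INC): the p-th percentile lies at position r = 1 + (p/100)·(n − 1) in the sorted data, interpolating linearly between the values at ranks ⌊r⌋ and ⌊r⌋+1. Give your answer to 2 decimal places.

2476.20

Sorted: 1215, 2097, 2359, 2652, 2881, 3106, 3349.
n = 7.
r = 1 + (40/100)·(7 − 1) = 1 + 2.4 = 3.4.
Rank 3 is 2359 and rank 4 is 2652.
Interpolate: 2359 + 0.4·(2652 − 2359) = 2359 + 0.4·293 = 2476.2.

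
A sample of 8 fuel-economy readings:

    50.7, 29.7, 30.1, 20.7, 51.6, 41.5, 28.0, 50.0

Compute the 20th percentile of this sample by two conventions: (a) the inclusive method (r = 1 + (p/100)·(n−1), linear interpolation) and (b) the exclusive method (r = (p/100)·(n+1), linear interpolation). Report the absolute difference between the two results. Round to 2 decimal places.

Sorted: 20.7, 28.0, 29.7, 30.1, 41.5, 50.0, 50.7, 51.6.
n = 8.
(a) r = 2.4; between ranks 2 (28.0) and 3 (29.7): 28.68.
(b) r = 1.8; between ranks 1 (20.7) and 2 (28.0): 26.54.
|28.68 − 26.54| = 2.14.

2.14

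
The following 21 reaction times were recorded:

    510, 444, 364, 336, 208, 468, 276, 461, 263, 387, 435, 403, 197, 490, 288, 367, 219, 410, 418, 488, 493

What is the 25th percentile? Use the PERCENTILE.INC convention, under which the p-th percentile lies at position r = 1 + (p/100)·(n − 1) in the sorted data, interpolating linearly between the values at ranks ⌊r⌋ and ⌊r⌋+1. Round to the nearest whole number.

288

Sorted: 197, 208, 219, 263, 276, 288, 336, 364, 367, 387, 403, 410, 418, 435, 444, 461, 468, 488, 490, 493, 510.
n = 21.
r = 1 + (25/100)·(21 − 1) = 1 + 5 = 6.
r is an integer, so P25 is the value at rank 6: 288.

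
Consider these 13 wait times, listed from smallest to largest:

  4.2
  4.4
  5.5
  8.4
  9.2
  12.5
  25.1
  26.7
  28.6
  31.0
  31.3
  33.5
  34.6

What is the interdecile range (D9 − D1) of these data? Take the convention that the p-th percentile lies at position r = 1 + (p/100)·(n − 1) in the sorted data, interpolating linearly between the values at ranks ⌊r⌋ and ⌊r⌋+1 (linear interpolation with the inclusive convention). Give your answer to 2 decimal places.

28.44

n = 13.
P10: r = 2.2; ranks 2–3 are 4.4, 5.5; interpolating gives 4.62.
P90: r = 11.8; ranks 11–12 are 31.3, 33.5; interpolating gives 33.06.
Difference: 33.06 − 4.62 = 28.44.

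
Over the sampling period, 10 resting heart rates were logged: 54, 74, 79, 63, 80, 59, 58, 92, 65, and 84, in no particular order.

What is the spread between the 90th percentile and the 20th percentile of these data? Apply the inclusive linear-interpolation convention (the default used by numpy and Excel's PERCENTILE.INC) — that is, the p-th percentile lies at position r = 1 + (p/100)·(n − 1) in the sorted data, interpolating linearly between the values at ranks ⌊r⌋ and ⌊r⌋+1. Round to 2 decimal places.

Sorted: 54, 58, 59, 63, 65, 74, 79, 80, 84, 92.
n = 10.
P20: r = 2.8; ranks 2–3 are 58, 59; interpolating gives 58.8.
P90: r = 9.1; ranks 9–10 are 84, 92; interpolating gives 84.8.
Difference: 84.8 − 58.8 = 26.

26.00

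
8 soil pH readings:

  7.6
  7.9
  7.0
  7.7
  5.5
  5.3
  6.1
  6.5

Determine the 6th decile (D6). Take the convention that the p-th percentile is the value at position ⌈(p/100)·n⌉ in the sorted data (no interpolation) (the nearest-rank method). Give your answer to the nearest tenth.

7.0

Sorted: 5.3, 5.5, 6.1, 6.5, 7.0, 7.6, 7.7, 7.9.
n = 8.
Position = ⌈60/100 · 8⌉ = ⌈4.8⌉ = 5.
The value at rank 5 is 7.0.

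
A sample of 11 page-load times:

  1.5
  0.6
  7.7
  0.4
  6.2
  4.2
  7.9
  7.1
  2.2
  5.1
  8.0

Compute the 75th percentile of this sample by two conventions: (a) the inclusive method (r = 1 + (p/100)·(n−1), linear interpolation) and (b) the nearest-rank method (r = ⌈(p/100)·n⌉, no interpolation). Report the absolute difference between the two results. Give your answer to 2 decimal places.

0.30

Sorted: 0.4, 0.6, 1.5, 2.2, 4.2, 5.1, 6.2, 7.1, 7.7, 7.9, 8.0.
n = 11.
(a) r = 8.5; between ranks 8 (7.1) and 9 (7.7): 7.4.
(b) the nearest-rank method: rank 9 → 7.7.
|7.4 − 7.7| = 0.3.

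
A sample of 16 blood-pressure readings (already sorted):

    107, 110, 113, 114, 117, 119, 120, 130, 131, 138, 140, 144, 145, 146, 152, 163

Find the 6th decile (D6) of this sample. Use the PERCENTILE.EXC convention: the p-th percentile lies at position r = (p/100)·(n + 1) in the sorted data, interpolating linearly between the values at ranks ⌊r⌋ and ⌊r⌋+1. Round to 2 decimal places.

138.40

n = 16.
r = (60/100)·(16 + 1) = 10.2.
Rank 10 is 138 and rank 11 is 140.
Interpolate: 138 + 0.2·(140 − 138) = 138 + 0.2·2 = 138.4.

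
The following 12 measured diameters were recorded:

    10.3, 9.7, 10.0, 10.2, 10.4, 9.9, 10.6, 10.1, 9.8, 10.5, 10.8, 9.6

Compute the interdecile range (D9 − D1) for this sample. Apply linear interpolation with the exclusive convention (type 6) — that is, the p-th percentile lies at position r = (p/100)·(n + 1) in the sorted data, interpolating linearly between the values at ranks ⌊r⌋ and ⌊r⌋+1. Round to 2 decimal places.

Sorted: 9.6, 9.7, 9.8, 9.9, 10.0, 10.1, 10.2, 10.3, 10.4, 10.5, 10.6, 10.8.
n = 12.
P10: r = 1.3; ranks 1–2 are 9.6, 9.7; interpolating gives 9.63.
P90: r = 11.7; ranks 11–12 are 10.6, 10.8; interpolating gives 10.74.
Difference: 10.74 − 9.63 = 1.11.

1.11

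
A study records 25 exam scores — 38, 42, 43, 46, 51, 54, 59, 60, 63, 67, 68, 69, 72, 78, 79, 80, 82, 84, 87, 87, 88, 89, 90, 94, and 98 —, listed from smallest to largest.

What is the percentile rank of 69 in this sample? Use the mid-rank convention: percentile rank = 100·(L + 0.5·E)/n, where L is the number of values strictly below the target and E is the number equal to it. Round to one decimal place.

Count below 69: L = 11; count equal: E = 1; n = 25.
Percentile rank = 100·(11 + 0.5·1)/25 = 100·11.5/25 = 46.

46.0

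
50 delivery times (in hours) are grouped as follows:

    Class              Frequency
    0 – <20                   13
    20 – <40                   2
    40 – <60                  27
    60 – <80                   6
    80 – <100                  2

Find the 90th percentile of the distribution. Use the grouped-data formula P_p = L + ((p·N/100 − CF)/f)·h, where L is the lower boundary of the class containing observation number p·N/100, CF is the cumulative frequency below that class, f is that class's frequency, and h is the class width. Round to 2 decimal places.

70.00

N = 50; target position k = 90/100 · 50 = 45.
Cumulative frequencies: 13, 15, 42, 48, 50.
Observation 45 falls in the class 60 – <80.
L = 60, CF = 42, f = 6, h = 20.
P90 = 60 + ((45 − 42)/6)·20 = 60 + 10 = 70.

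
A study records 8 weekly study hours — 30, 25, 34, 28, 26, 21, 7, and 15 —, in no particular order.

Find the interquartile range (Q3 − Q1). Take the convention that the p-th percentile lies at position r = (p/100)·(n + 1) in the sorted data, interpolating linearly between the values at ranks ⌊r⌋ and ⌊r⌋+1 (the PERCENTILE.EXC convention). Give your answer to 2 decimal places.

13.00

Sorted: 7, 15, 21, 25, 26, 28, 30, 34.
n = 8.
P25: r = 2.25; ranks 2–3 are 15, 21; interpolating gives 16.5.
P75: r = 6.75; ranks 6–7 are 28, 30; interpolating gives 29.5.
Difference: 29.5 − 16.5 = 13.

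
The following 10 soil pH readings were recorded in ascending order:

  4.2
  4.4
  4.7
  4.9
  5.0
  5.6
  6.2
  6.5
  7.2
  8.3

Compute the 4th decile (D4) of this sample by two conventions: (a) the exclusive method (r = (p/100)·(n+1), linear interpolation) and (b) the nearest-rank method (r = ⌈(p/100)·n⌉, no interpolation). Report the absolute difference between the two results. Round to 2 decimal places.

n = 10.
(a) r = 4.4; between ranks 4 (4.9) and 5 (5.0): 4.94.
(b) the nearest-rank method: rank 4 → 4.9.
|4.94 − 4.9| = 0.04.

0.04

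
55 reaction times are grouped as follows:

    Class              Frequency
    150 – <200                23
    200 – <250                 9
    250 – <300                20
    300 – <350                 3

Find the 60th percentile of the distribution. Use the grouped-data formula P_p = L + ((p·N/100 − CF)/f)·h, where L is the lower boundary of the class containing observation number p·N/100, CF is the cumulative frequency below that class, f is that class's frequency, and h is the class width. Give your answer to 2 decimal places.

252.50

N = 55; target position k = 60/100 · 55 = 33.
Cumulative frequencies: 23, 32, 52, 55.
Observation 33 falls in the class 250 – <300.
L = 250, CF = 32, f = 20, h = 50.
P60 = 250 + ((33 − 32)/20)·50 = 250 + 2.5 = 252.5.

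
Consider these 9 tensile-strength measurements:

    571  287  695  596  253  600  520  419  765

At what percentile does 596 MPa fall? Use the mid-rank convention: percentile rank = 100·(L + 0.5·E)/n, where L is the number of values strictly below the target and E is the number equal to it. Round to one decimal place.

Sorted: 253, 287, 419, 520, 571, 596, 600, 695, 765.
Count below 596: L = 5; count equal: E = 1; n = 9.
Percentile rank = 100·(5 + 0.5·1)/9 = 100·5.5/9 = 61.11.

61.1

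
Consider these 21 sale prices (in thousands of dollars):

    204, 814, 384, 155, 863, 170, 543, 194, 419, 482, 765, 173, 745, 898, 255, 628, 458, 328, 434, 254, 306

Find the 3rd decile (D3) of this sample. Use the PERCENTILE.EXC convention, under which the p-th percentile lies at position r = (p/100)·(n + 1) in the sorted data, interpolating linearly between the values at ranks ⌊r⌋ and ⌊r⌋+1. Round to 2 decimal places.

Sorted: 155, 170, 173, 194, 204, 254, 255, 306, 328, 384, 419, 434, 458, 482, 543, 628, 745, 765, 814, 863, 898.
n = 21.
r = (30/100)·(21 + 1) = 6.6.
Rank 6 is 254 and rank 7 is 255.
Interpolate: 254 + 0.6·(255 − 254) = 254 + 0.6·1 = 254.6.

254.60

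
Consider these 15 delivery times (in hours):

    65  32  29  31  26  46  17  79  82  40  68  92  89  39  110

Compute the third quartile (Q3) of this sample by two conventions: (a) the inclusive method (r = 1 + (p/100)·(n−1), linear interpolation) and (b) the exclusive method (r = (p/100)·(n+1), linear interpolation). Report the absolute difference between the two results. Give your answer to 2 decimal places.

1.50

Sorted: 17, 26, 29, 31, 32, 39, 40, 46, 65, 68, 79, 82, 89, 92, 110.
n = 15.
(a) r = 11.5; between ranks 11 (79) and 12 (82): 80.5.
(b) r = 12 → value at rank 12 = 82.
|80.5 − 82| = 1.5.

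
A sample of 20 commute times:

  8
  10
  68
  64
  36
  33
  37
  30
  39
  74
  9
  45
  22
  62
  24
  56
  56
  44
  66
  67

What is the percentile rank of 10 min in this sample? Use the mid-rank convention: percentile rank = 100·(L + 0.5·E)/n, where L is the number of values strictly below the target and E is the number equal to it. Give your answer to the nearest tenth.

12.5

Sorted: 8, 9, 10, 22, 24, 30, 33, 36, 37, 39, 44, 45, 56, 56, 62, 64, 66, 67, 68, 74.
Count below 10: L = 2; count equal: E = 1; n = 20.
Percentile rank = 100·(2 + 0.5·1)/20 = 100·2.5/20 = 12.5.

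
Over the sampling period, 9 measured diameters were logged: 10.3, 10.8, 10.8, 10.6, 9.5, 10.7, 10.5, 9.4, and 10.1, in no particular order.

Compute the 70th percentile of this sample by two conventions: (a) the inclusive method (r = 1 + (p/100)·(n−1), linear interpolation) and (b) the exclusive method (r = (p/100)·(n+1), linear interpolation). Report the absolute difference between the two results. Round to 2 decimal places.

Sorted: 9.4, 9.5, 10.1, 10.3, 10.5, 10.6, 10.7, 10.8, 10.8.
n = 9.
(a) r = 6.6; between ranks 6 (10.6) and 7 (10.7): 10.66.
(b) r = 7 → value at rank 7 = 10.7.
|10.66 − 10.7| = 0.04.

0.04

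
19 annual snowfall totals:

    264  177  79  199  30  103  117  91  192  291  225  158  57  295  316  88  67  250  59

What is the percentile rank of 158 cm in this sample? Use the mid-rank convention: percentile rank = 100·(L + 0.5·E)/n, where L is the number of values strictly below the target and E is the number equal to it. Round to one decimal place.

Sorted: 30, 57, 59, 67, 79, 88, 91, 103, 117, 158, 177, 192, 199, 225, 250, 264, 291, 295, 316.
Count below 158: L = 9; count equal: E = 1; n = 19.
Percentile rank = 100·(9 + 0.5·1)/19 = 100·9.5/19 = 50.

50.0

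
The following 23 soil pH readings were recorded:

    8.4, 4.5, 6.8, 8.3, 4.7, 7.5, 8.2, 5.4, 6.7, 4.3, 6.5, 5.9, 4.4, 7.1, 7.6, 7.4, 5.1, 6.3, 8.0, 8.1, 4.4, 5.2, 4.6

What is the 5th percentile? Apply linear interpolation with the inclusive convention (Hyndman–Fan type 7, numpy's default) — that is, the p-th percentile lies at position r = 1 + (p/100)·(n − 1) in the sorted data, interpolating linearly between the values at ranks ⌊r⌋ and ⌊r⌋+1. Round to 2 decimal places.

Sorted: 4.3, 4.4, 4.4, 4.5, 4.6, 4.7, 5.1, 5.2, 5.4, 5.9, 6.3, 6.5, 6.7, 6.8, 7.1, 7.4, 7.5, 7.6, 8.0, 8.1, 8.2, 8.3, 8.4.
n = 23.
r = 1 + (5/100)·(23 − 1) = 1 + 1.1 = 2.1.
Rank 2 is 4.4 and rank 3 is 4.4.
Interpolate: 4.4 + 0.1·(4.4 − 4.4) = 4.4 + 0.1·0 = 4.4.

4.40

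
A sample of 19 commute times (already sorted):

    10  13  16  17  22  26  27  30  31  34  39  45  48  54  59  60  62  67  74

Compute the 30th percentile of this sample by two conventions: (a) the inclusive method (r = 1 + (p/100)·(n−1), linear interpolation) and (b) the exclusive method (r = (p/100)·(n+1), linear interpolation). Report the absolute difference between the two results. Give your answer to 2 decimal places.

n = 19.
(a) r = 6.4; between ranks 6 (26) and 7 (27): 26.4.
(b) r = 6 → value at rank 6 = 26.
|26.4 − 26| = 0.4.

0.40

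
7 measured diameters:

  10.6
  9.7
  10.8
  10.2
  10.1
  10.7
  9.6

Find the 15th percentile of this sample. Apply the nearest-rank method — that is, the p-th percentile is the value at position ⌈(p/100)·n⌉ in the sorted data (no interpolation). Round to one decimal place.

9.7

Sorted: 9.6, 9.7, 10.1, 10.2, 10.6, 10.7, 10.8.
n = 7.
Position = ⌈15/100 · 7⌉ = ⌈1.05⌉ = 2.
The value at rank 2 is 9.7.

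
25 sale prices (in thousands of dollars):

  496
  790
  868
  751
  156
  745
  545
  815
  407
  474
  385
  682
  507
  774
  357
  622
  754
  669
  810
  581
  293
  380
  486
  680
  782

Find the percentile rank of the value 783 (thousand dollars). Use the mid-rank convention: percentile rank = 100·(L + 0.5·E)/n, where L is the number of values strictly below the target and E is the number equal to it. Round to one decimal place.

84.0

Sorted: 156, 293, 357, 380, 385, 407, 474, 486, 496, 507, 545, 581, 622, 669, 680, 682, 745, 751, 754, 774, 782, 790, 810, 815, 868.
Count below 783: L = 21; count equal: E = 0; n = 25.
Percentile rank = 100·(21 + 0.5·0)/25 = 100·21/25 = 84.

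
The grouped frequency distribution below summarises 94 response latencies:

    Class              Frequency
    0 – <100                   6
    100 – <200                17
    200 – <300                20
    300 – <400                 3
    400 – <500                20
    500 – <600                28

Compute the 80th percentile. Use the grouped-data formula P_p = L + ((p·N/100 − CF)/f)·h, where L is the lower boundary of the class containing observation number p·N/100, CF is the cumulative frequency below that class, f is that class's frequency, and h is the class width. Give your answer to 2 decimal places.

532.86

N = 94; target position k = 80/100 · 94 = 75.2.
Cumulative frequencies: 6, 23, 43, 46, 66, 94.
Observation 75.2 falls in the class 500 – <600.
L = 500, CF = 66, f = 28, h = 100.
P80 = 500 + ((75.2 − 66)/28)·100 = 500 + 32.8571 = 532.857.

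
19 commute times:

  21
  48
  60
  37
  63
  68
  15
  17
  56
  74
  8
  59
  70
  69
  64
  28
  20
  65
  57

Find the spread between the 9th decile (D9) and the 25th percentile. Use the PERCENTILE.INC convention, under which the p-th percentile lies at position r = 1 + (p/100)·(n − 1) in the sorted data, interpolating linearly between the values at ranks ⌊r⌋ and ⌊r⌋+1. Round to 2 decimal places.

44.70

Sorted: 8, 15, 17, 20, 21, 28, 37, 48, 56, 57, 59, 60, 63, 64, 65, 68, 69, 70, 74.
n = 19.
P25: r = 5.5; ranks 5–6 are 21, 28; interpolating gives 24.5.
P90: r = 17.2; ranks 17–18 are 69, 70; interpolating gives 69.2.
Difference: 69.2 − 24.5 = 44.7.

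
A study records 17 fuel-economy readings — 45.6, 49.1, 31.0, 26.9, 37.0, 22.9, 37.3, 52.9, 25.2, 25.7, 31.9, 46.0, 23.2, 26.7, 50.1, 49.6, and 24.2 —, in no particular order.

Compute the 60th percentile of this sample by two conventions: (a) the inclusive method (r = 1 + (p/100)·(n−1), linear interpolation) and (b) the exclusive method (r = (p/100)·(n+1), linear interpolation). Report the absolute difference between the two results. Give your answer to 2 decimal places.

Sorted: 22.9, 23.2, 24.2, 25.2, 25.7, 26.7, 26.9, 31.0, 31.9, 37.0, 37.3, 45.6, 46.0, 49.1, 49.6, 50.1, 52.9.
n = 17.
(a) r = 10.6; between ranks 10 (37.0) and 11 (37.3): 37.18.
(b) r = 10.8; between ranks 10 (37.0) and 11 (37.3): 37.24.
|37.18 − 37.24| = 0.06.

0.06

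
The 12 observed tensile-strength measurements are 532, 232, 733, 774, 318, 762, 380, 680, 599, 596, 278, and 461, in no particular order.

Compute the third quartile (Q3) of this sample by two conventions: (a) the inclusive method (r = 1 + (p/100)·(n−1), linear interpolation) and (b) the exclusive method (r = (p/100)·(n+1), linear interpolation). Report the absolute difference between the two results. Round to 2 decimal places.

Sorted: 232, 278, 318, 380, 461, 532, 596, 599, 680, 733, 762, 774.
n = 12.
(a) r = 9.25; between ranks 9 (680) and 10 (733): 693.25.
(b) r = 9.75; between ranks 9 (680) and 10 (733): 719.75.
|693.25 − 719.75| = 26.5.

26.50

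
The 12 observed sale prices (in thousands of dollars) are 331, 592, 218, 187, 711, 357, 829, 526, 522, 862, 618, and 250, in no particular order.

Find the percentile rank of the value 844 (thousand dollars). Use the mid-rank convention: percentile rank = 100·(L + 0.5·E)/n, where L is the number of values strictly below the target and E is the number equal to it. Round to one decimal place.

91.7

Sorted: 187, 218, 250, 331, 357, 522, 526, 592, 618, 711, 829, 862.
Count below 844: L = 11; count equal: E = 0; n = 12.
Percentile rank = 100·(11 + 0.5·0)/12 = 100·11/12 = 91.67.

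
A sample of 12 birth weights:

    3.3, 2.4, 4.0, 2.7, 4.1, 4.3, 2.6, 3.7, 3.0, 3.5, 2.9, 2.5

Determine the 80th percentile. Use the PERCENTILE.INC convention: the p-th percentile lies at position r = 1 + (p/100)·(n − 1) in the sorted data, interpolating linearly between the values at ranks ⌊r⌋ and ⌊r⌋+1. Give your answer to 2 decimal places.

Sorted: 2.4, 2.5, 2.6, 2.7, 2.9, 3.0, 3.3, 3.5, 3.7, 4.0, 4.1, 4.3.
n = 12.
r = 1 + (80/100)·(12 − 1) = 1 + 8.8 = 9.8.
Rank 9 is 3.7 and rank 10 is 4.0.
Interpolate: 3.7 + 0.8·(4.0 − 3.7) = 3.7 + 0.8·0.3 = 3.94.

3.94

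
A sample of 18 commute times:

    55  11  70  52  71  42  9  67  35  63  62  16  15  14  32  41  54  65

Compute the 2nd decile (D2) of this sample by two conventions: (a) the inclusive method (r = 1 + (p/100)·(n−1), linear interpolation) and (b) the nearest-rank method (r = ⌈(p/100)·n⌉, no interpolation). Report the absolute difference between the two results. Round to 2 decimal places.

0.40

Sorted: 9, 11, 14, 15, 16, 32, 35, 41, 42, 52, 54, 55, 62, 63, 65, 67, 70, 71.
n = 18.
(a) r = 4.4; between ranks 4 (15) and 5 (16): 15.4.
(b) the nearest-rank method: rank 4 → 15.
|15.4 − 15| = 0.4.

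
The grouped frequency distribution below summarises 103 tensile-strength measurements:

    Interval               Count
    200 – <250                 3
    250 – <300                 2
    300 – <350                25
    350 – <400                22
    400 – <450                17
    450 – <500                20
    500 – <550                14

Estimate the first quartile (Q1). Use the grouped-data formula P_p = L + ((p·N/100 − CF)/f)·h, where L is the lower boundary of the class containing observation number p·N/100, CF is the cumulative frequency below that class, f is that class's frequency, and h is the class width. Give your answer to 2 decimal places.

N = 103; target position k = 25/100 · 103 = 25.75.
Cumulative frequencies: 3, 5, 30, 52, 69, 89, 103.
Observation 25.75 falls in the class 300 – <350.
L = 300, CF = 5, f = 25, h = 50.
P25 = 300 + ((25.75 − 5)/25)·50 = 300 + 41.5 = 341.5.

341.50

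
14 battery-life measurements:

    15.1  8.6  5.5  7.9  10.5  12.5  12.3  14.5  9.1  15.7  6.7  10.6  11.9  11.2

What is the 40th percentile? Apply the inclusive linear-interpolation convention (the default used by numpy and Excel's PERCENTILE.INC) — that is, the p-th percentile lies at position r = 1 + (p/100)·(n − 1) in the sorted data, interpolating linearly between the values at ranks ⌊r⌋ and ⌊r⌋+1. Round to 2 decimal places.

10.52

Sorted: 5.5, 6.7, 7.9, 8.6, 9.1, 10.5, 10.6, 11.2, 11.9, 12.3, 12.5, 14.5, 15.1, 15.7.
n = 14.
r = 1 + (40/100)·(14 − 1) = 1 + 5.2 = 6.2.
Rank 6 is 10.5 and rank 7 is 10.6.
Interpolate: 10.5 + 0.2·(10.6 − 10.5) = 10.5 + 0.2·0.1 = 10.52.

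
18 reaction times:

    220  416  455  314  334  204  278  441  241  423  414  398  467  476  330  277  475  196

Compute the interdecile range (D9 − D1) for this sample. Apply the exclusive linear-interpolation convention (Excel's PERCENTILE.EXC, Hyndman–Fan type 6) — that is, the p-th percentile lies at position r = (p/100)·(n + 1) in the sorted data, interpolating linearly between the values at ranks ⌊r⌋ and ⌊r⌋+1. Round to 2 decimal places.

271.90

Sorted: 196, 204, 220, 241, 277, 278, 314, 330, 334, 398, 414, 416, 423, 441, 455, 467, 475, 476.
n = 18.
P10: r = 1.9; ranks 1–2 are 196, 204; interpolating gives 203.2.
P90: r = 17.1; ranks 17–18 are 475, 476; interpolating gives 475.1.
Difference: 475.1 − 203.2 = 271.9.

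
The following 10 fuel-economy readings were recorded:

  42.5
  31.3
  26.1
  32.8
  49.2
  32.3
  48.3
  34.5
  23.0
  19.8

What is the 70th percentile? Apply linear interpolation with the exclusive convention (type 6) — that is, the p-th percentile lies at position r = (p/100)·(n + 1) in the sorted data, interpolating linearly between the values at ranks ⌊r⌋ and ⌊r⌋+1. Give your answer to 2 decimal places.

Sorted: 19.8, 23.0, 26.1, 31.3, 32.3, 32.8, 34.5, 42.5, 48.3, 49.2.
n = 10.
r = (70/100)·(10 + 1) = 7.7.
Rank 7 is 34.5 and rank 8 is 42.5.
Interpolate: 34.5 + 0.7·(42.5 − 34.5) = 34.5 + 0.7·8 = 40.1.

40.10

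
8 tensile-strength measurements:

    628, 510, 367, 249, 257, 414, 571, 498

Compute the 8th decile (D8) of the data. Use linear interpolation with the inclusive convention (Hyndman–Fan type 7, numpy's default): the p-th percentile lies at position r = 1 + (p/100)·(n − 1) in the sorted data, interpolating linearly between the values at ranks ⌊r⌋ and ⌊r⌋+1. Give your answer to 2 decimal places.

546.60

Sorted: 249, 257, 367, 414, 498, 510, 571, 628.
n = 8.
r = 1 + (80/100)·(8 − 1) = 1 + 5.6 = 6.6.
Rank 6 is 510 and rank 7 is 571.
Interpolate: 510 + 0.6·(571 − 510) = 510 + 0.6·61 = 546.6.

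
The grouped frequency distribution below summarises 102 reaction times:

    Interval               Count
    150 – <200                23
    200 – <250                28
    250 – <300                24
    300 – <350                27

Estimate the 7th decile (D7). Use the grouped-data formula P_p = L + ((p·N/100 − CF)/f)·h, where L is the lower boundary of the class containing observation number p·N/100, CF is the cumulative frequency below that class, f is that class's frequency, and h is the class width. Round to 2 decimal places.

N = 102; target position k = 70/100 · 102 = 71.4.
Cumulative frequencies: 23, 51, 75, 102.
Observation 71.4 falls in the class 250 – <300.
L = 250, CF = 51, f = 24, h = 50.
P70 = 250 + ((71.4 − 51)/24)·50 = 250 + 42.5 = 292.5.

292.50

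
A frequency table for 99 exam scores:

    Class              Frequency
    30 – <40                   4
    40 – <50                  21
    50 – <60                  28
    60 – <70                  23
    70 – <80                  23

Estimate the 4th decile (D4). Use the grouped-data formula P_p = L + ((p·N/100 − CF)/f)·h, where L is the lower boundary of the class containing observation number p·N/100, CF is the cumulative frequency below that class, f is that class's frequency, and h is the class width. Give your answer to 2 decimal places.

N = 99; target position k = 40/100 · 99 = 39.6.
Cumulative frequencies: 4, 25, 53, 76, 99.
Observation 39.6 falls in the class 50 – <60.
L = 50, CF = 25, f = 28, h = 10.
P40 = 50 + ((39.6 − 25)/28)·10 = 50 + 5.21429 = 55.2143.

55.21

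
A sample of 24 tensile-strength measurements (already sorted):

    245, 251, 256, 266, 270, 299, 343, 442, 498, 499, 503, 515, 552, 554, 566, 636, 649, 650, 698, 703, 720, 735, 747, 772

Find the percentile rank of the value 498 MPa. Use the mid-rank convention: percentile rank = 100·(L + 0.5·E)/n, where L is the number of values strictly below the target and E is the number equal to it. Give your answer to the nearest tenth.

Count below 498: L = 8; count equal: E = 1; n = 24.
Percentile rank = 100·(8 + 0.5·1)/24 = 100·8.5/24 = 35.42.

35.4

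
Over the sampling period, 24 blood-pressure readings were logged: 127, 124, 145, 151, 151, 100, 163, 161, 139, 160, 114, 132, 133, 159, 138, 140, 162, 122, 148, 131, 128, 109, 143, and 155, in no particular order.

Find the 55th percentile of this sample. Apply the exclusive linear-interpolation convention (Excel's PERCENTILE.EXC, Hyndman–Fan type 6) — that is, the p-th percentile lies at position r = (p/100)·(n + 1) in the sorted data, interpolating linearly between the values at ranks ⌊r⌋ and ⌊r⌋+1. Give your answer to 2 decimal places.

142.25

Sorted: 100, 109, 114, 122, 124, 127, 128, 131, 132, 133, 138, 139, 140, 143, 145, 148, 151, 151, 155, 159, 160, 161, 162, 163.
n = 24.
r = (55/100)·(24 + 1) = 13.75.
Rank 13 is 140 and rank 14 is 143.
Interpolate: 140 + 0.75·(143 − 140) = 140 + 0.75·3 = 142.25.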